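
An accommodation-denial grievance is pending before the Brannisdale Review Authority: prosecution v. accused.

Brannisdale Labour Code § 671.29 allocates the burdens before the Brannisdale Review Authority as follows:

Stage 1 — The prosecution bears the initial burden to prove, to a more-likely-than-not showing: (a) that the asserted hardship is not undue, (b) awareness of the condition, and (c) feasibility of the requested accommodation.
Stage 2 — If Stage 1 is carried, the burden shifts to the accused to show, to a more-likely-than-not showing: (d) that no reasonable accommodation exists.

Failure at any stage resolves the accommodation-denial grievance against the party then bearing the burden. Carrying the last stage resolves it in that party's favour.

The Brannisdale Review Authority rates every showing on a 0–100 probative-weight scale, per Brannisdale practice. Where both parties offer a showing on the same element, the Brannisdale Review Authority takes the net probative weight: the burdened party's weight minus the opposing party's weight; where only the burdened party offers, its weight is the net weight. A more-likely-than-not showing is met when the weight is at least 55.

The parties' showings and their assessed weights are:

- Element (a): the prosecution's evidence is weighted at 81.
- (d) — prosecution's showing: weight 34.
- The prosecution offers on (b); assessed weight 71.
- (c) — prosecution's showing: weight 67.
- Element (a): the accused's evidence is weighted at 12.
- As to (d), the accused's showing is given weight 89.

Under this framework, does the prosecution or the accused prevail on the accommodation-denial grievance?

Stage 1 (prosecution, a more-likely-than-not showing, weight is at least 55): (a) net 81−12=69 ≥ 55 — meets; (b) 71 ≥ 55 — meets; (c) 67 ≥ 55 — meets.
  Stage 1 is satisfied; the onus moves to the accused.
Stage 2 (accused, a more-likely-than-not showing, weight is at least 55): (d) net 89−34=55 ≥ 55 — meets.
  All elements met at the final stage.
Every stage carried; the accused prevails.

accused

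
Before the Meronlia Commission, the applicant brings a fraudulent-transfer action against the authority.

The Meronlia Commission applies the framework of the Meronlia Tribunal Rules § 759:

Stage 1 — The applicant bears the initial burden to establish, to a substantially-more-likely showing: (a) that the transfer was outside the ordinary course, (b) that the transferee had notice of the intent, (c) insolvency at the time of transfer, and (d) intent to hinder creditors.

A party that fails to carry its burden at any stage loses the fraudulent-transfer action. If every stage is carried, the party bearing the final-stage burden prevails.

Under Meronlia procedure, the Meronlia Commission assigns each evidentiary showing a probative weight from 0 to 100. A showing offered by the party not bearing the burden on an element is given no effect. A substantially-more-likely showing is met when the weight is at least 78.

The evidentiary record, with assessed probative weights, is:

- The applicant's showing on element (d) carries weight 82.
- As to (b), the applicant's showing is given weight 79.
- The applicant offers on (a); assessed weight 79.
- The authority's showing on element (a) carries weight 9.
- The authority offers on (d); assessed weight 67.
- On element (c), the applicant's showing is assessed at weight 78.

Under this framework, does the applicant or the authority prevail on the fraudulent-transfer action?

applicant

At Stage 1 the applicant must meet a substantially-more-likely showing (weight is at least 78): on (a) the weight is 79 (the authority's 9 is given no effect), ≥ 78, so (a) meets the standard; on (b) the weight is 79, which does reach 78, so (b) meets the standard; on (c) the weight is 78, ≥ 78, so (c) meets the standard; on (d) the weight is 82 (the authority's 67 is given no effect), ≥ 78, so (d) meets the standard.
  The applicant carries the last stage.
Every stage carried; the applicant prevails.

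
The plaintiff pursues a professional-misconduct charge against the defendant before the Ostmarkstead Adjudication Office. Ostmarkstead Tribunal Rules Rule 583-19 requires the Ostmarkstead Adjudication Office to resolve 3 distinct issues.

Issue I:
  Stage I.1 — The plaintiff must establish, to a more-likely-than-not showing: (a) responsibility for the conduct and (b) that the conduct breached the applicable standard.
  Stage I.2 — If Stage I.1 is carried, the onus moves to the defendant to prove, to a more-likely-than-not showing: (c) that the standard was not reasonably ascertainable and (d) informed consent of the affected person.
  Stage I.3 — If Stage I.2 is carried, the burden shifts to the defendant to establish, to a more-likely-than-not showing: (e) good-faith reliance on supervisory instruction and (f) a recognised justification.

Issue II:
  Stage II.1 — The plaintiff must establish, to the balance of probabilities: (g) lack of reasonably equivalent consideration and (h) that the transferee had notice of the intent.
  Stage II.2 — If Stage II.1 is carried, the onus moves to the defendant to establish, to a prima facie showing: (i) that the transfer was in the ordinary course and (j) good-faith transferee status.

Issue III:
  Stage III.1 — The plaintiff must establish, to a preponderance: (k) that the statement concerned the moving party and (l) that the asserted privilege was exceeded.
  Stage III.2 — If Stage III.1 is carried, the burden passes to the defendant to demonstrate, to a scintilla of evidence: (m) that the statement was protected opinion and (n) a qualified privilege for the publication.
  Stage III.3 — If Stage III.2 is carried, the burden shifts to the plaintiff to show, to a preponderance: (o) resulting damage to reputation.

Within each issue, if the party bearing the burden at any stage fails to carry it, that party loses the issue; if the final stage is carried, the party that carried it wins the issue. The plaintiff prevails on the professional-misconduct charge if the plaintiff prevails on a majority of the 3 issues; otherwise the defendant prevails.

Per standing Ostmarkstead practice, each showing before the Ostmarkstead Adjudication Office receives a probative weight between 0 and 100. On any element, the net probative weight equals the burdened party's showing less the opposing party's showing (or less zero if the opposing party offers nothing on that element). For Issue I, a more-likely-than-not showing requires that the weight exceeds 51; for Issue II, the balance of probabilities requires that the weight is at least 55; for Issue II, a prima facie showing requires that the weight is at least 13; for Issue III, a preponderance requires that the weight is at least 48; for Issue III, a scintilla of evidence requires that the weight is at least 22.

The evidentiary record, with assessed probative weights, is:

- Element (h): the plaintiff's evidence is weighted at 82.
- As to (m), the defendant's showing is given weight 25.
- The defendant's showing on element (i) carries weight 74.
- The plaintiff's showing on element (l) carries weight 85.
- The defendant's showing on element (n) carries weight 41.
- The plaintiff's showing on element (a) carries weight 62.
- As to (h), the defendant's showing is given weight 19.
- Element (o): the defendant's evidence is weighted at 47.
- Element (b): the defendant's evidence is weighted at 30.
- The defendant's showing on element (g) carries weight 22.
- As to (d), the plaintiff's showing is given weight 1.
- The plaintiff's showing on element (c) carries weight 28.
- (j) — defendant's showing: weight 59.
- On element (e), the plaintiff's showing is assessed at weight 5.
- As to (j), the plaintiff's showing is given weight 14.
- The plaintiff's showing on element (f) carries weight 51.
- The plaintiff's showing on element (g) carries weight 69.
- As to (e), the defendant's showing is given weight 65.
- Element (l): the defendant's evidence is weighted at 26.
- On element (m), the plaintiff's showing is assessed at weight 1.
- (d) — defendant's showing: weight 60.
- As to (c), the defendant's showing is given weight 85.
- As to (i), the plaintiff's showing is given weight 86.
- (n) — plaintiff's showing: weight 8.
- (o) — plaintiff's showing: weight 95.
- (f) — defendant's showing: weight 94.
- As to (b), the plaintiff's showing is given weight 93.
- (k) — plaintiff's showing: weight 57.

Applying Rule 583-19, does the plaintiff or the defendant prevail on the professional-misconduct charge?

— Issue I —
At Stage I.1 the plaintiff must meet a more-likely-than-not showing (weight exceeds 51): on (a) the weight is 62, > 51, so (a) meets the standard; on (b) the weight is 93 less the opposing 30 gives net 63, > 51, so (b) meets the standard.
  Stage I.1 is satisfied; the onus moves to the defendant.
At Stage I.2 the defendant must meet a more-likely-than-not showing (weight exceeds 51): on (c) the weight is 85 less the opposing 28 gives net 57, which does exceed 51, so (c) meets the standard; on (d) the weight is 60 less the opposing 1 gives net 59, > 51, so (d) meets the standard.
  Stage I.2 is satisfied; the defendant continues to bear the burden.
At Stage I.3 the defendant must meet a more-likely-than-not showing (weight exceeds 51): on (e) the weight is 65 less the opposing 5 gives net 60, > 51, so (e) meets the standard; on (f) the weight is 94 less the opposing 51 gives net 43, which does not exceed 51, so (f) does not meet the standard.
  Not every element is met, so the defendant fails to carry Stage I.3.
The plaintiff prevails on this issue.
— Issue II —
Stage II.1 (plaintiff, the balance of probabilities, weight is at least 55): (g) net 69−22=47 < 55 — fails; (h) net 82−19=63 ≥ 55 — meets.
  Not every element is met, so the plaintiff fails to carry Stage II.1.
So the defendant prevails on this issue.
— Issue III —
Stage III.1 (plaintiff, a preponderance, weight is at least 48): (k) 57 ≥ 48 — meets; (l) net 85−26=59 ≥ 48 — meets.
  Stage III.1 is satisfied; the onus moves to the defendant.
Stage III.2 (defendant, a scintilla of evidence, weight is at least 22): (m) net 25−1=24 ≥ 22 — meets; (n) net 41−8=33 ≥ 22 — meets.
  All elements met. The burden passes to the plaintiff.
Stage III.3 (plaintiff, a preponderance, weight is at least 48): (o) net 95−47=48 ≥ 48 — meets.
  All elements met at the final stage.
With every stage satisfied, the plaintiff prevails on this issue.
Per-issue: Issue I → plaintiff; Issue II → defendant; Issue III → plaintiff. The plaintiff must prevail on a majority of issues; overall, the plaintiff prevails.

plaintiff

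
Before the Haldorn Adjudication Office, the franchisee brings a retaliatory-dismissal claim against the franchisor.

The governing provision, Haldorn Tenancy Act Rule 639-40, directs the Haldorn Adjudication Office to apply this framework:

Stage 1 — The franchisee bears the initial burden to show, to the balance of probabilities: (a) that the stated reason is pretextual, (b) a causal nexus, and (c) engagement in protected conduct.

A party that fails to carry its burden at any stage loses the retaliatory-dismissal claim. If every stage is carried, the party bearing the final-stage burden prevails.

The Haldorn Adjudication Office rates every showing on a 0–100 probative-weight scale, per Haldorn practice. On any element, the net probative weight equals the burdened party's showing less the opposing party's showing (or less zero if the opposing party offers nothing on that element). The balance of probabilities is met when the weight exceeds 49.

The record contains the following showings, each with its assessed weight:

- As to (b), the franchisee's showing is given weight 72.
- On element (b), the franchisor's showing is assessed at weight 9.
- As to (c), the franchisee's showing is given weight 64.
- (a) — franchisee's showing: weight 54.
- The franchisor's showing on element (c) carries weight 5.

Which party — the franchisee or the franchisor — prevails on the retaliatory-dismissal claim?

franchisee

Stage 1 — burden on franchisee; standard: the balance of probabilities (weight exceeds 49).
    (a): 54 > 49 [met]
    (b): 72 − 9 = 63 > 49 [met]
    (c): 64 − 5 = 59 > 49 [met]
  Stage 1 carried; the final stage is satisfied.
All stages carried — the franchisee prevails.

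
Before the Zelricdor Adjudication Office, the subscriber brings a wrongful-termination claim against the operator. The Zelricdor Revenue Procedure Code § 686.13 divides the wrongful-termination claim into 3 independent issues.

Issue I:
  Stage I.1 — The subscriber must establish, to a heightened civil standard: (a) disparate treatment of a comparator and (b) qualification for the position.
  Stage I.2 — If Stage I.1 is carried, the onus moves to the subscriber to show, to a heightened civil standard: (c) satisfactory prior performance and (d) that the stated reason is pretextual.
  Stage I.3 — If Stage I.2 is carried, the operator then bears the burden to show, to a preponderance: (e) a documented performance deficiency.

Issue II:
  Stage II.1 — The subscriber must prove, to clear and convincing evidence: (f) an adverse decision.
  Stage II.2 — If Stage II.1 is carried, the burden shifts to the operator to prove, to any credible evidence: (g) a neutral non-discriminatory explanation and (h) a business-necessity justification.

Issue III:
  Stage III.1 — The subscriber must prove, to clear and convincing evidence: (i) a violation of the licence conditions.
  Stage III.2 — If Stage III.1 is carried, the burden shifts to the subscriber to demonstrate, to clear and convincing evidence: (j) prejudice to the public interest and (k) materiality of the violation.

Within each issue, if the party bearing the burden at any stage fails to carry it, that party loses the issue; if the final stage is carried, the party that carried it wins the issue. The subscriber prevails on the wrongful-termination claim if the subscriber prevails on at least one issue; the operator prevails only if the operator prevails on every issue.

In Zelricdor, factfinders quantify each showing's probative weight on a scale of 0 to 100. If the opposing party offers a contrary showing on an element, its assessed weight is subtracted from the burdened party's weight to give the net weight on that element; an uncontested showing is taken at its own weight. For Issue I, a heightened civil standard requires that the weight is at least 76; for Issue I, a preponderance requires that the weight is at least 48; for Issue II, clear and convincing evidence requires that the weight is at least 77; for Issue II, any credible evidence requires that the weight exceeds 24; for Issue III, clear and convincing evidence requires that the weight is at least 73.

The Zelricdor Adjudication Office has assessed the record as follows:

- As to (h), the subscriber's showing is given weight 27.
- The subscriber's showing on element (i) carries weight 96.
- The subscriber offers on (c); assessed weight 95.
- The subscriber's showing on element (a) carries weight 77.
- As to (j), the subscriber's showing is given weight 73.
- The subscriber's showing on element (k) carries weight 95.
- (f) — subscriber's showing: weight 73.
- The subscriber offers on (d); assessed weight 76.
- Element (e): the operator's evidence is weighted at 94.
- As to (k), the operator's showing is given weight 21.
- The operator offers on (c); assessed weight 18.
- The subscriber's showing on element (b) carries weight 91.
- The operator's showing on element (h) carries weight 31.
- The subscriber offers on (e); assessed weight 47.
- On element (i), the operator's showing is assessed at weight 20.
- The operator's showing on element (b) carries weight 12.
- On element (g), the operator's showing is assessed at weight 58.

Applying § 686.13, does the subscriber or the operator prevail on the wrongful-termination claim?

subscriber

— Issue I —
At Stage I.1 the subscriber must meet a heightened civil standard (weight is at least 76): on (a) the weight is 77, which does reach 76, so (a) meets the standard; on (b) the weight is 91 less the opposing 12 gives net 79, ≥ 76, so (b) meets the standard.
  Stage I.1 is satisfied; the subscriber continues to bear the burden.
At Stage I.2 the subscriber must meet a heightened civil standard (weight is at least 76): on (c) the weight is 95 less the opposing 18 gives net 77, ≥ 76, so (c) meets the standard; on (d) the weight is 76, ≥ 76, so (d) meets the standard.
  All elements met. The burden passes to the operator.
At Stage I.3 the operator must meet a preponderance (weight is at least 48): on (e) the weight is 94 less the opposing 47 gives net 47, < 48, so (e) does not meet the standard.
  The operator does not carry Stage I.3.
So the subscriber prevails on this issue.
— Issue II —
At Stage II.1 the subscriber must meet clear and convincing evidence (weight is at least 77): on (f) the weight is 73, which does not reach 77, so (f) does not meet the standard.
  Stage II.1 not carried; the subscriber fails its burden.
The analysis ends at Stage II.1; the operator prevails on this issue.
— Issue III —
Stage III.1 — burden on subscriber; standard: clear and convincing evidence (weight is at least 73).
    (i): 96 − 20 = 76 ≥ 73 [met]
  Stage III.1 carried; the burden remains with the subscriber.
Stage III.2 — burden on subscriber; standard: clear and convincing evidence (weight is at least 73).
    (j): 73 ≥ 73 [met]
    (k): 95 − 21 = 74 ≥ 73 [met]
  Stage III.2 carried; the final stage is satisfied.
Every stage carried; the subscriber prevails on this issue.
Per-issue: Issue I → subscriber; Issue II → operator; Issue III → subscriber. The subscriber must prevail on at least one issue; overall, the subscriber prevails.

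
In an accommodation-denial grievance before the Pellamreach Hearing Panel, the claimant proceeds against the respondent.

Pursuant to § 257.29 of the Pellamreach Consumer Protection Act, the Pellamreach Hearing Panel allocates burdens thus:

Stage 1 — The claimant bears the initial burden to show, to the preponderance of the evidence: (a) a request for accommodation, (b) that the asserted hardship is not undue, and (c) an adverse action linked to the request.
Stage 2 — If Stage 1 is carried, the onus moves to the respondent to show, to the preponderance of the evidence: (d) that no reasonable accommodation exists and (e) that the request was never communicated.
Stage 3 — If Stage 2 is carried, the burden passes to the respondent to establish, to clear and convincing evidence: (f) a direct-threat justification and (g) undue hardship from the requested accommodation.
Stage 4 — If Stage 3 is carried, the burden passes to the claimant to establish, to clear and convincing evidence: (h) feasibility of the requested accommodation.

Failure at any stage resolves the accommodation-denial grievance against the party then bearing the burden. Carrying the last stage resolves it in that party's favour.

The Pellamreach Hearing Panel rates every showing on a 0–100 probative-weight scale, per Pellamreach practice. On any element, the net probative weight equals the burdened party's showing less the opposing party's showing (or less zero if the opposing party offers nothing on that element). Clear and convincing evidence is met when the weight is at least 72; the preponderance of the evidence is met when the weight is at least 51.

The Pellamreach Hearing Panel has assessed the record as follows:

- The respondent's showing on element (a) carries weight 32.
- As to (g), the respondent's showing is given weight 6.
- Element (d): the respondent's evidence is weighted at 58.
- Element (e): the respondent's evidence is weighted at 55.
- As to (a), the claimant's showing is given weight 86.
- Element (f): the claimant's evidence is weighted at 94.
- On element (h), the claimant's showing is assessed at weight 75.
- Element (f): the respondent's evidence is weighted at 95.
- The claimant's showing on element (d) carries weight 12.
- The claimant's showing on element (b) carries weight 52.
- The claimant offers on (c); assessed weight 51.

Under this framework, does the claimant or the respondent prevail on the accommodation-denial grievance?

claimant

Stage 1 (claimant, the preponderance of the evidence, weight is at least 51): (a) net 86−32=54 ≥ 51 — meets; (b) 52 ≥ 51 — meets; (c) 51 ≥ 51 — meets.
  All elements met. The burden passes to the respondent.
Stage 2 (respondent, the preponderance of the evidence, weight is at least 51): (d) net 58−12=46 < 51 — fails; (e) 55 ≥ 51 — meets.
  Not every element is met, so the respondent fails to carry Stage 2.
The analysis ends at Stage 2; the claimant prevails.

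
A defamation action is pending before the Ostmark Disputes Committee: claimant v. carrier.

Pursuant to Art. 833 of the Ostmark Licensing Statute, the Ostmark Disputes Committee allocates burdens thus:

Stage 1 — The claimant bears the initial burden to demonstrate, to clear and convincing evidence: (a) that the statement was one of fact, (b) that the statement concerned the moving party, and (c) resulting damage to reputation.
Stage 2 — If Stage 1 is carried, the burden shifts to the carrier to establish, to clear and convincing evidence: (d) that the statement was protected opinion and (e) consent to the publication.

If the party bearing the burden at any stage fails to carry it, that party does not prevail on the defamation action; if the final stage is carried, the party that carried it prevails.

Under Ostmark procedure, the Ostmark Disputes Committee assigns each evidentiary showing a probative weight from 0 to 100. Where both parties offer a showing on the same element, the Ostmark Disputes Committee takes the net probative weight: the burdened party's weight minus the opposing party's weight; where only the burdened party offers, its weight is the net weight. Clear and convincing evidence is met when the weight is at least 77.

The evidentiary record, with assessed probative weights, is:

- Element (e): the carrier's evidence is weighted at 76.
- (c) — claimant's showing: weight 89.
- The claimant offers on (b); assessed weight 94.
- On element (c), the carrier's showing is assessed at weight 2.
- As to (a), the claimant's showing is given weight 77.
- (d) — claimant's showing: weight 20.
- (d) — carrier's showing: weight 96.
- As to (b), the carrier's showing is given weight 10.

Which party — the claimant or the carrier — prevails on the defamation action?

claimant

Stage 1 — burden on claimant; standard: clear and convincing evidence (weight is at least 77).
    (a): 77 ≥ 77 [met]
    (b): 94 − 10 = 84 ≥ 77 [met]
    (c): 89 − 2 = 87 ≥ 77 [met]
  Stage 1 is satisfied; the onus moves to the carrier.
Stage 2 — burden on carrier; standard: clear and convincing evidence (weight is at least 77).
    (d): 96 − 20 = 76 < 77 [not met]
    (e): 76 < 77 [not met]
  Not every element is met, so the carrier fails to carry Stage 2.
So the claimant prevails.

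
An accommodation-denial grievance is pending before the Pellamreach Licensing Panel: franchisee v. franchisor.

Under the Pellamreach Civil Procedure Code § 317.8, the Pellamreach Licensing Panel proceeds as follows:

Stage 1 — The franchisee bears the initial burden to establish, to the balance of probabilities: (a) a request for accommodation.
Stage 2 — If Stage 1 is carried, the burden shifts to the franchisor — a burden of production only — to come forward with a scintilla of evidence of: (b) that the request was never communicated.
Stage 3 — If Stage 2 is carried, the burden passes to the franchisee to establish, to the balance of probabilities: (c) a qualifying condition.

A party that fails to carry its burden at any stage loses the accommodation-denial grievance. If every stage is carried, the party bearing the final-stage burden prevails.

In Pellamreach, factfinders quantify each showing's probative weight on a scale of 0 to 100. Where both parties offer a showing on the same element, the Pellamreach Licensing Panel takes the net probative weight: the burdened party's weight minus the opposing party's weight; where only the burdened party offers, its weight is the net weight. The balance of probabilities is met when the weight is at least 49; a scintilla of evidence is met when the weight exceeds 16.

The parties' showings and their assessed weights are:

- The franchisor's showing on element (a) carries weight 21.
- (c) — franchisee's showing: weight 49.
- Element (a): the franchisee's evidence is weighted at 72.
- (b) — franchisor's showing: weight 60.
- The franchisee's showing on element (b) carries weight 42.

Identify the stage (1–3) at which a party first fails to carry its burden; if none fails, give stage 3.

At Stage 1 the franchisee must meet the balance of probabilities (weight is at least 49): on (a) the weight is 72 less the opposing 21 gives net 51, ≥ 49, so (a) meets the standard.
  Stage 1 is satisfied; the onus moves to the franchisor.
At Stage 2 the franchisor must meet a scintilla of evidence (weight exceeds 16): on (b) the weight is 60 less the opposing 42 gives net 18, which does exceed 16, so (b) meets the standard.
  All elements met. The burden passes to the franchisee.
At Stage 3 the franchisee must meet the balance of probabilities (weight is at least 49): on (c) the weight is 49, ≥ 49, so (c) meets the standard.
  All elements met at the final stage.
Every stage carried; the franchisee prevails.

stage 3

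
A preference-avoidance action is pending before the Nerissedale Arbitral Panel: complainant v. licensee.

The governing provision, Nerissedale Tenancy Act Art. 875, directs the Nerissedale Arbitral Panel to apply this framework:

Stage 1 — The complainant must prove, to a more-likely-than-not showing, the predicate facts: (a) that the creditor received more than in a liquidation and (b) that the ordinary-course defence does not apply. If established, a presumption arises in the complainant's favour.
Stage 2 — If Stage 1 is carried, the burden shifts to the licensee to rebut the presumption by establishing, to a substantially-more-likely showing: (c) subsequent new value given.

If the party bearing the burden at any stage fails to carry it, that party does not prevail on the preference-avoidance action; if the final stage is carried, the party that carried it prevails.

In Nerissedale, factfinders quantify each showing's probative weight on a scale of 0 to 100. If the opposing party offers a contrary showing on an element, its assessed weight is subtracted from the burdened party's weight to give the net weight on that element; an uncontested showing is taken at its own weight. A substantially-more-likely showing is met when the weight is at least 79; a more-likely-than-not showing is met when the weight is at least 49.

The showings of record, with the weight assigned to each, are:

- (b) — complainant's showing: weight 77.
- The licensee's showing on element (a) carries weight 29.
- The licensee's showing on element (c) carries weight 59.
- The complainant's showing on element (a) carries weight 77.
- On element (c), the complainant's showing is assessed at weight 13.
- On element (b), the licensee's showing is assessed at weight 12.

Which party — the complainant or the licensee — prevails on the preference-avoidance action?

Stage 1 (complainant, a more-likely-than-not showing, weight is at least 49): (a) net 77−29=48 < 49 — fails; (b) net 77−12=65 ≥ 49 — meets.
  Not every element is met, so the complainant fails to carry Stage 1.
So the licensee prevails.

licensee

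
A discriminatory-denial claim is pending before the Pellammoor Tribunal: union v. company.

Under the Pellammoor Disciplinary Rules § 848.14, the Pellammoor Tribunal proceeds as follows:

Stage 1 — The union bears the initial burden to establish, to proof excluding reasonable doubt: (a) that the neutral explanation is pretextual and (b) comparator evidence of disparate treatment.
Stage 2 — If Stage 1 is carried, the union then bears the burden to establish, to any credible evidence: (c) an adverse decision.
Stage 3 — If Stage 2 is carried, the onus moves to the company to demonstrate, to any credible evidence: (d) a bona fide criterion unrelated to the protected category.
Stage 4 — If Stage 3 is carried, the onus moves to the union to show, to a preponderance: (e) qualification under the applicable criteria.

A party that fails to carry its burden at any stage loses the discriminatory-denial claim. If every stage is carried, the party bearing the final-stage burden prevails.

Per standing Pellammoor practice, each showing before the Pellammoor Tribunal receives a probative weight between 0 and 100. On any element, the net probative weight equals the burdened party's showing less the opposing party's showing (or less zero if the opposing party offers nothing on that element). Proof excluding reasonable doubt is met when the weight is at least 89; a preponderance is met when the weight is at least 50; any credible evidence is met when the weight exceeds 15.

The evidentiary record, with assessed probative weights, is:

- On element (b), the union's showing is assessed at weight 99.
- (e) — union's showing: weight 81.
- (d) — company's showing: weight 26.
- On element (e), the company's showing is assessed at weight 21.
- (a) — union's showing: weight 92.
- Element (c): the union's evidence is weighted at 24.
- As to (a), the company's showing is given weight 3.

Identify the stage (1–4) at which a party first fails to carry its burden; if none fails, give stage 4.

At Stage 1 the union must meet proof excluding reasonable doubt (weight is at least 89): on (a) the weight is 92 less the opposing 3 gives net 89, which does reach 89, so (a) meets the standard; on (b) the weight is 99, ≥ 89, so (b) meets the standard.
  All elements met. The union retains the burden for Stage 2.
At Stage 2 the union must meet any credible evidence (weight exceeds 15): on (c) the weight is 24, > 15, so (c) meets the standard.
  The union carries Stage 2; the company now bears the burden.
At Stage 3 the company must meet any credible evidence (weight exceeds 15): on (d) the weight is 26, which does exceed 15, so (d) meets the standard.
  Stage 3 carried; the burden shifts to the union.
At Stage 4 the union must meet a preponderance (weight is at least 50): on (e) the weight is 81 less the opposing 21 gives net 60, ≥ 50, so (e) meets the standard.
  The union carries the last stage.
With every stage satisfied, the union prevails.

stage 4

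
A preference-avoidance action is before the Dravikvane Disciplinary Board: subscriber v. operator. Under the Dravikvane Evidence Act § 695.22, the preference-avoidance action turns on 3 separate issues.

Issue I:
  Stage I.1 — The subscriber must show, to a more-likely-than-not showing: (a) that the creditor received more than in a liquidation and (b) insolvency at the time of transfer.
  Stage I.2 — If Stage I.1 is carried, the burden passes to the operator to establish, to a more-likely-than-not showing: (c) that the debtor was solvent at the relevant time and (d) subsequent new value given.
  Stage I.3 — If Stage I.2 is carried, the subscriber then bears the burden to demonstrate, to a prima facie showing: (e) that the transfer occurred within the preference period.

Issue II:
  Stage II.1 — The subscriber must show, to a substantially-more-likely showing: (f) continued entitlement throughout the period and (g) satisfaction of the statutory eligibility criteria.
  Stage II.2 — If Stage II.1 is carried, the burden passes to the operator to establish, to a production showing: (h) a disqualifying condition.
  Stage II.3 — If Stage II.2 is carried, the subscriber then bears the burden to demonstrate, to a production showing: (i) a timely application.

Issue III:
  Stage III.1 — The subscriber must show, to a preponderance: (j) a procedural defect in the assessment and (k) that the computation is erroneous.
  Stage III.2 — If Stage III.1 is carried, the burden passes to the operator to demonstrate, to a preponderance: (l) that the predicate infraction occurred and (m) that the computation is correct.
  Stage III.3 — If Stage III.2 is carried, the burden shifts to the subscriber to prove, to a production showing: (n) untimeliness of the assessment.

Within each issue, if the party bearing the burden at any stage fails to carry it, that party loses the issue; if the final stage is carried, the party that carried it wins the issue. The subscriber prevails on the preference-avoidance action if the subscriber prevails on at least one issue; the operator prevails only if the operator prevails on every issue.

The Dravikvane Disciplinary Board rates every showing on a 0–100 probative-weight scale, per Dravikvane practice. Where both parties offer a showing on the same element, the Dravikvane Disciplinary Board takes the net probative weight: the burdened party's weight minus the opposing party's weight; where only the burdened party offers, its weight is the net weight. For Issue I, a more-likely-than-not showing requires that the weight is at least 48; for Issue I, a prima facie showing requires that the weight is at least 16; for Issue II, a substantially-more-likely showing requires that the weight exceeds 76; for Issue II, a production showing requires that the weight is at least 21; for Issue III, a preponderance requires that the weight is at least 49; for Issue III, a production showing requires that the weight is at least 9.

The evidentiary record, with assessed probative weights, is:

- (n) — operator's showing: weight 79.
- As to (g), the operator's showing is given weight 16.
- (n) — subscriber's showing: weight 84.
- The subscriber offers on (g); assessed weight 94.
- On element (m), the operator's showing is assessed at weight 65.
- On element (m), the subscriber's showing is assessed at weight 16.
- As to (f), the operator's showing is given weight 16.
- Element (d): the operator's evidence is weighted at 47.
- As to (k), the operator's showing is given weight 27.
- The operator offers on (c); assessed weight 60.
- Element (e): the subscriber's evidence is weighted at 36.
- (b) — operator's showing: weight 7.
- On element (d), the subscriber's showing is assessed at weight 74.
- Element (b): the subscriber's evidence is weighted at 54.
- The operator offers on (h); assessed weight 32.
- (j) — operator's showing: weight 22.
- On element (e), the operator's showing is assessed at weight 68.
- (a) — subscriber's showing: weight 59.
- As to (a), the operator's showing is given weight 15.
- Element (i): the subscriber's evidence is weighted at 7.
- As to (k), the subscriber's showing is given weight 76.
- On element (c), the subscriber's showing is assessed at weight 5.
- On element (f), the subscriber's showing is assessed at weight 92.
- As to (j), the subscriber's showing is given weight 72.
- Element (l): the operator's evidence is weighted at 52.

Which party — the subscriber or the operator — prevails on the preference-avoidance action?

— Issue I —
Stage I.1 — burden on subscriber; standard: a more-likely-than-not showing (weight is at least 48).
    (a): 59 − 15 = 44 < 48 [not met]
    (b): 54 − 7 = 47 < 48 [not met]
  Stage I.1 not carried; the subscriber fails its burden.
So the operator prevails on this issue.
— Issue II —
Stage II.1 (subscriber, a substantially-more-likely showing, weight exceeds 76): (f) net 92−16=76 ≤ 76 — fails; (g) net 94−16=78 > 76 — meets.
  Stage II.1 not carried; the subscriber fails its burden.
So the operator prevails on this issue.
— Issue III —
Stage III.1 (subscriber, a preponderance, weight is at least 49): (j) net 72−22=50 ≥ 49 — meets; (k) net 76−27=49 ≥ 49 — meets.
  Stage III.1 is satisfied; the onus moves to the operator.
Stage III.2 (operator, a preponderance, weight is at least 49): (l) 52 ≥ 49 — meets; (m) net 65−16=49 ≥ 49 — meets.
  Stage III.2 carried; the burden shifts to the subscriber.
Stage III.3 (subscriber, a production showing, weight is at least 9): (n) net 84−79=5 < 9 — fails.
  The subscriber does not carry Stage III.3.
So the operator prevails on this issue.
Per-issue: Issue I → operator; Issue II → operator; Issue III → operator. The subscriber must prevail on at least one issue; overall, the operator prevails.

operator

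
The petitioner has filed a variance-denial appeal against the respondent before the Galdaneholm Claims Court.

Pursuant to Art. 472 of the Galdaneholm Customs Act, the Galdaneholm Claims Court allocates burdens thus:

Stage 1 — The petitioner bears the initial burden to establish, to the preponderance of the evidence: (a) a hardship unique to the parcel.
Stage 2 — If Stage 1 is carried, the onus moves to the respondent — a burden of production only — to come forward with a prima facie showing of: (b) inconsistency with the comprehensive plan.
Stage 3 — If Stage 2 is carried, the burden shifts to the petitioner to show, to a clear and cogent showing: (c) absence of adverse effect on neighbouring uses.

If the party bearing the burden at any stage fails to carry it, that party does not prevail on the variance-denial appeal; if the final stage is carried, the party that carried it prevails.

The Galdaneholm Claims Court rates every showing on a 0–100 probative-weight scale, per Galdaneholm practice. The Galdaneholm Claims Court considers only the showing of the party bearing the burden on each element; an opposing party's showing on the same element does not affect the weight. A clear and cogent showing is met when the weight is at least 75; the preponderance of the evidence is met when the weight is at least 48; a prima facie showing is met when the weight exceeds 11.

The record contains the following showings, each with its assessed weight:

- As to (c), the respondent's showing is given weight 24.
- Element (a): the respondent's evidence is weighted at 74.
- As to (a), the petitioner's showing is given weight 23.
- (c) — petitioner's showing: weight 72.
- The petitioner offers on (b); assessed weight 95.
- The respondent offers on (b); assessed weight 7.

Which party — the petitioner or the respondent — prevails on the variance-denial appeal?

respondent

Stage 1 (petitioner, the preponderance of the evidence, weight is at least 48): (a) 23 (respondent's 74 disregarded) < 48 — fails.
  Not every element is met, so the petitioner fails to carry Stage 1.
So the respondent prevails.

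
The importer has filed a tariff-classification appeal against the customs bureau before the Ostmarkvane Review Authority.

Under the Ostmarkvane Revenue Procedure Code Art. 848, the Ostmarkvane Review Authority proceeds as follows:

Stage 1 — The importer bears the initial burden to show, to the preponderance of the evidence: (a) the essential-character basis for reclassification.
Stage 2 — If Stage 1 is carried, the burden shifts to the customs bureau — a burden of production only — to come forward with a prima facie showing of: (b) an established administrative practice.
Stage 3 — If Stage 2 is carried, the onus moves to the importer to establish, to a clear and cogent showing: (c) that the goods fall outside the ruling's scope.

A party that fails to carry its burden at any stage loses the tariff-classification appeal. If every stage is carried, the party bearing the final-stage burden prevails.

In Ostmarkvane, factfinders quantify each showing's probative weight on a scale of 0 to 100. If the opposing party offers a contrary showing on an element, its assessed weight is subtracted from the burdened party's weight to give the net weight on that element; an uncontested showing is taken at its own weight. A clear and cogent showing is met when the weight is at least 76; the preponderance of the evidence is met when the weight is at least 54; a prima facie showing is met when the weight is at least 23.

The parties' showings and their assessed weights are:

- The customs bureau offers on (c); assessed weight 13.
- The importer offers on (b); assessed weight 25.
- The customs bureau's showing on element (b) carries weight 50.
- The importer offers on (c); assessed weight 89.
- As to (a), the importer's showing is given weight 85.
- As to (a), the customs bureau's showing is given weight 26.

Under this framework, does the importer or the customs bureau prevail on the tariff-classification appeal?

Stage 1 (importer, the preponderance of the evidence, weight is at least 54): (a) net 85−26=59 ≥ 54 — meets.
  Stage 1 is satisfied; the onus moves to the customs bureau.
Stage 2 (customs bureau, a prima facie showing, weight is at least 23): (b) net 50−25=25 ≥ 23 — meets.
  Stage 2 is satisfied; the onus moves to the importer.
Stage 3 (importer, a clear and cogent showing, weight is at least 76): (c) net 89−13=76 ≥ 76 — meets.
  All elements met at the final stage.
Every stage carried; the importer prevails.

importer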